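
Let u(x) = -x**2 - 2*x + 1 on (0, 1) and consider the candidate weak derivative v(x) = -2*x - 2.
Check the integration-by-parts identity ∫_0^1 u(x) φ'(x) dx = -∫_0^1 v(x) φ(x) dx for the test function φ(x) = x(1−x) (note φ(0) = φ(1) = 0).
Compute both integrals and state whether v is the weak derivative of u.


LHS = 1/2, RHS = 1/2. Yes, v = u' weakly.

u(x) = -x**2 - 2*x + 1, classical derivative u'(x) = -2*x - 2.
φ(x) = x(1−x), so φ'(x) = 1 - 2*x.
Note φ(0) = φ(1) = 0, so the boundary term u·φ vanishes.
LHS = ∫_0^1 u(x) φ'(x) dx = ∫_0^1 (2*x^3 + 3*x^2 - 4*x + 1) dx. Term by term:
  ∫_0^1 2*x^3 dx = 1/2;  ∫_0^1 3*x^2 dx = 1;  ∫_0^1 -4*x dx = -2;
  ∫_0^1 1 dx = 1.
Sum: 1/2 + 1 − 2 + 1 = 1/2.
So LHS = 1/2.
∫_0^1 v(x) φ(x) dx = ∫_0^1 (2*x^3 - 2*x) dx. Term by term:
  ∫_0^1 2*x^3 dx = 1/2;  ∫_0^1 -2*x dx = -1.
Sum: 1/2 − 1 = -1/2.
So RHS = -∫_0^1 v(x) φ(x) dx = 1/2.
LHS = RHS, so the identity holds for this test φ.
Moreover u is smooth here and v(x) = u'(x) = -2*x - 2 pointwise, so the identity holds for every test function. Hence v is the weak derivative of u.


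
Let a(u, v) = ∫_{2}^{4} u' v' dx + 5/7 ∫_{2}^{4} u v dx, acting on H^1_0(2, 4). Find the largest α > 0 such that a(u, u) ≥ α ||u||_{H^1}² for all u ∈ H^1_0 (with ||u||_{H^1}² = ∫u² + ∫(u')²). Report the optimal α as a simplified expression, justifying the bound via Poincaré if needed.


α = (20/7 + π^2)/(4 + π^2)

Coercivity of a(·,·) on H^1_0(2, 4) means a(u, u) ≥ α ||u||_{H^1}² for every u ∈ H^1_0.
The interval has length L = 2, and Poincaré/coercivity depend only on L. Here a(u, u) = ∫(u')² + (5/7)·∫u².
Here 0 < c = 5/7 < 1. The condition a(u,u) ≥ α||u||_{H^1}² reads (1−α)∫(u')² ≥ (α−c)∫u². Any admissible α is ≤ 1 (rapidly oscillating u have ∫u²/∫(u')² → 0), and α = 1 would force 0 ≥ (1−c)∫u², impossible since c < 1; so 1−α > 0. By the sharp Poincaré inequality on H^1_0 of an interval of length L, ∫(u')² ≥ (π/L)²∫u² with equality for the first sine mode sin(π(x−x₀)/L) (x₀ the left endpoint), so the inequality holds for all u iff (1−α)(π/L)² ≥ α − c, i.e. α ≤ ((π/L)² + c)/((π/L)² + 1) = (1 + c(L/π)²)/(1 + (L/π)²). With (π/L)² = π^2/4 and c = 5/7, the largest admissible constant is α = ((π/L)² + c)/((π/L)² + 1).
Simplifying, α = (20/7 + π^2)/(4 + π^2).


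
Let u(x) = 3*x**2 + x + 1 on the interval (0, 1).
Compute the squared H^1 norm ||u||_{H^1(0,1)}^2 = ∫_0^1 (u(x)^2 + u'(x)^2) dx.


||u||_{H^1}^2 = 799/30

The H^1 norm (squared) on an interval (0, L) is
  ||u||_{H^1}^2 = ∫_0^L u(x)^2 dx + ∫_0^L u'(x)^2 dx.
Compute u'(x) = 6*x + 1.
Then u(x)^2 = 9*x**4 + 6*x**3 + 7*x**2 + 2*x + 1 and u'(x)^2 = 36*x**2 + 12*x + 1.
Integrate each monomial from 0 to 1 using ∫_0^1 c·x^n dx = c·1^(n+1)/(n+1):
  ∫_0^1 u(x)^2 dx = ∫_0^1 (9*x^4 + 6*x^3 + 7*x^2 + 2*x + 1) dx. Term by term:
    ∫_0^1 9*x^4 dx = 9/5;  ∫_0^1 6*x^3 dx = 3/2;  ∫_0^1 7*x^2 dx = 7/3;
    ∫_0^1 2*x dx = 1;  ∫_0^1 1 dx = 1.
  Sum: 9/5 + 3/2 + 7/3 + 1 + 1 = 229/30.
  ∫_0^1 u'(x)^2 dx = ∫_0^1 (36*x^2 + 12*x + 1) dx. Term by term:
    ∫_0^1 36*x^2 dx = 12;  ∫_0^1 12*x dx = 6;  ∫_0^1 1 dx = 1.
  Sum: 12 + 6 + 1 = 19.
Adding: ||u||_{H^1}^2 = 229/30 + 19 = 799/30.


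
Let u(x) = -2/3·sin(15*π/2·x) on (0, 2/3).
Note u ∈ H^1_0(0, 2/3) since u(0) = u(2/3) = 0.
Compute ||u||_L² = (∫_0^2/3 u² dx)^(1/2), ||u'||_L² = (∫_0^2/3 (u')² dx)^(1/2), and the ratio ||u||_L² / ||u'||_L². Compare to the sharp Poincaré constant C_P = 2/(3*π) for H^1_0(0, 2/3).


||u||_L² / ||u'||_L² = 2/(15*π) < C_P = 2/(3*π).

u(x) = -2/3·sin(15*π/2·x), so u'(x) = -5*π*cos(15*π*x/2).
Writing u(x) = A·sin(kπx/L) with A = -2/3 and k = 5, use ∫_0^L sin²(kπx/L) dx = L/2 and ∫_0^L cos²(kπx/L) dx = L/2.
u² = 4/9·sin²(15*π/2·x) and (u')² = 25*π^2·cos²(15*π/2·x), and each of sin², cos² integrates to L/2 = 1/3 over (0, 2/3).
∫_0^2/3 u² dx = 4/27, so ||u||_L² = 2*sqrt(3)/9.
∫_0^2/3 (u')² dx = 25*π^2/3, so ||u'||_L² = 5*sqrt(3)*π/3.
Ratio ||u||_L² / ||u'||_L² = 2/(15*π).
Sharp Poincaré constant on H^1_0(0, 2/3) is C_P = L/π = 2/(3*π), achieved by sin(3*π/2·x).
This is the k = 5 harmonic; the ratio L/(kπ) is strictly less than C_P = L/π, consistent with the sharp inequality ||u||_L² ≤ C_P ||u'||_L².


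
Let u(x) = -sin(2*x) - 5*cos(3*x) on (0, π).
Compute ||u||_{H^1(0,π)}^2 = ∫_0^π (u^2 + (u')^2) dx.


||u||_{H^1(0,π)}^2 = -80 + 255*π/2

u'(x) = 15*sin(3*x) - 2*cos(2*x).
Expand u² and (u')² and integrate term by term on (0, π), using: for integers n ≥ 1, ∫_0^π sin²(nx) dx = ∫_0^π cos²(nx) dx = π/2; for n ≠ n', ∫_0^π sin(nx)sin(n'x) dx = ∫_0^π cos(nx)cos(n'x) dx = 0; and by product-to-sum, ∫_0^π sin(nx)cos(n'x) dx = ½∫_0^π [sin((n+n')x) + sin((n−n')x)] dx, which is 0 when n+n' is even and 2n/(n²−n'²) when n+n' is odd (it need not vanish on (0, π)).
  u² squared terms: (-1)²·∫sin(2x)² dx = 1·π/2 = π/2;  (-5)²·∫cos(3x)² dx = 25·π/2 = 25*π/2.
  u² cross terms: 2·(-1)·(-5)·∫sin(2x)·cos(3x) dx = 10·(-4/5) = -8.
  So ∫_0^π u² dx = π/2 + 25*π/2 − 8 = -8 + 13*π.
  (u')² squared terms: (-2)²·∫cos(2x)² dx = 4·π/2 = 2*π;  (15)²·∫sin(3x)² dx = 225·π/2 = 225*π/2.
  (u')² cross terms: 2·(-2)·(15)·∫cos(2x)·sin(3x) dx = -60·(6/5) = -72.
  So ∫_0^π (u')² dx = 2*π + 225*π/2 − 72 = -72 + 229*π/2.
||u||_{H^1}^2 = (-8 + 13*π) + (-72 + 229*π/2) = -80 + 255*π/2.


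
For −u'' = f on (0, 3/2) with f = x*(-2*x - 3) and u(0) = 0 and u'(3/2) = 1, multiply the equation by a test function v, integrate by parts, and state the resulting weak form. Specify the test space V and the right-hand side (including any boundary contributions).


V = {v ∈ H^1(0, 3/2) : v(0) = 0} (test functions vanish at x = 0 where u is specified); weak form: ∫_0^3/2 u'v' dx = ∫_0^3/2 (x*(-2*x - 3)) v dx + v(3/2) for all v ∈ V.

Multiply both sides by a test function v and integrate from 0 to 3/2:
  ∫_0^3/2 −u''(x) v(x) dx = ∫_0^3/2 f(x) v(x) dx.
Integrate the LHS by parts once:
  ∫_0^3/2 −u'' v dx = −[u'(x) v(x)]_0^3/2 + ∫_0^3/2 u'(x) v'(x) dx.
Thus ∫_0^3/2 u'(x) v'(x) dx = ∫_0^3/2 f(x) v(x) dx + [u'(x) v(x)]_0^3/2.
Choose V so that boundary terms are either known or forced to vanish.
Mixed BC: u(0) = 0 (Dirichlet) and u'(3/2) = 1 (Neumann). Define V = {v ∈ H^1(0, 3/2) : v(0) = 0}. Then [u' v]_0^3/2 = u'(3/2)·v(3/2) − u'(0)·0 = v(3/2).
Weak formulation: find u (satisfying any essential BC) such that ∫_0^3/2 u'(x) v'(x) dx = ∫_0^3/2 f v dx + v(3/2) for all v ∈ V (Dirichlet at 0 absorbed into V; Neumann datum at x = 3/2 contributes the boundary term).
Substituting f(x) = x*(-2*x - 3), the right-hand side is ∫_0^3/2 (x*(-2*x - 3)) v dx + v(3/2).


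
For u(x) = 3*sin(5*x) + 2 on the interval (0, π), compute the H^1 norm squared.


||u||_{H^1(0,π)}^2 = 24/5 + 121*π

u'(x) = 15*cos(5*x).
Expand u² and (u')² and integrate term by term on (0, π), using: for integers n ≥ 1, ∫_0^π sin²(nx) dx = ∫_0^π cos²(nx) dx = π/2; for n ≠ n', ∫_0^π sin(nx)sin(n'x) dx = ∫_0^π cos(nx)cos(n'x) dx = 0; and by product-to-sum, ∫_0^π sin(nx)cos(n'x) dx = ½∫_0^π [sin((n+n')x) + sin((n−n')x)] dx, which is 0 when n+n' is even and 2n/(n²−n'²) when n+n' is odd (it need not vanish on (0, π)). For the constant mode: ∫_0^π 1 dx = π, ∫_0^π cos(nx) dx = 0, ∫_0^π sin(nx) dx = (1−(−1)^n)/n.
  u² squared terms: (2)²·∫1 dx = 4·π = 4*π;  (3)²·∫sin(5x)² dx = 9·π/2 = 9*π/2.
  u² cross terms: 2·(2)·(3)·∫1·sin(5x) dx = 12·(2/5) = 24/5.
  So ∫_0^π u² dx = 4*π + 9*π/2 + 24/5 = 24/5 + 17*π/2.
  (u')² squared terms: (15)²·∫cos(5x)² dx = 225·π/2 = 225*π/2.
  So ∫_0^π (u')² dx = 225*π/2.
||u||_{H^1}^2 = (24/5 + 17*π/2) + (225*π/2) = 24/5 + 121*π.


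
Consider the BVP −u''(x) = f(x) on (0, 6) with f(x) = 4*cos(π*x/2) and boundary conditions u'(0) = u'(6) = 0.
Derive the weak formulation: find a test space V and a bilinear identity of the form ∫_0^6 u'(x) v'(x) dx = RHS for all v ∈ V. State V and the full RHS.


V = H^1(0, 6) (no boundary constraint on v; u is determined up to an additive constant); weak form: ∫_0^6 u'v' dx = ∫_0^6 (4*cos(π*x/2)) v dx for all v ∈ V.

Multiply both sides by a test function v and integrate from 0 to 6:
  ∫_0^6 −u''(x) v(x) dx = ∫_0^6 f(x) v(x) dx.
Integrate the LHS by parts once:
  ∫_0^6 −u'' v dx = −[u'(x) v(x)]_0^6 + ∫_0^6 u'(x) v'(x) dx.
Thus ∫_0^6 u'(x) v'(x) dx = ∫_0^6 f(x) v(x) dx + [u'(x) v(x)]_0^6.
Choose V so that boundary terms are either known or forced to vanish.
u has homogeneous Neumann: u'(0) = u'(6) = 0. So [u' v]_0^6 = 0·v(6) − 0·v(0) = 0 for any v; take V = H^1(0, 6).
Weak formulation: find u (satisfying any essential BC) such that ∫_0^6 u'(x) v'(x) dx = ∫_0^6 f v dx for all v ∈ V (homogeneous Neumann, so boundary terms vanish).
Substituting f(x) = 4*cos(π*x/2), the right-hand side is ∫_0^6 (4*cos(π*x/2)) v dx.
Compatibility check (pure Neumann): taking v ≡ 1 ∈ V gives 0 = ∫_0^6 f dx + (0) − (0), i.e. ∫_0^6 f dx must equal u'(0) − u'(6) = 0. Indeed ∫_0^6 (4*cos(π*x/2)) dx = 0, so the data are compatible. The solution is then unique only up to an additive constant (fix it e.g. by requiring ∫_0^6 u dx = 0).


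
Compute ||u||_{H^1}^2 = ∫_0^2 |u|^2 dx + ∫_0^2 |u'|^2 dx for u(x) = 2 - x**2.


||u||_{H^1}^2 = 72/5

The H^1 norm (squared) on an interval (0, L) is
  ||u||_{H^1}^2 = ∫_0^L u(x)^2 dx + ∫_0^L u'(x)^2 dx.
Compute u'(x) = -2*x.
Then u(x)^2 = x**4 - 4*x**2 + 4 and u'(x)^2 = 4*x**2.
Integrate each monomial from 0 to 2 using ∫_0^2 c·x^n dx = c·2^(n+1)/(n+1):
  ∫_0^2 u(x)^2 dx = ∫_0^2 (x^4 - 4*x^2 + 4) dx. Term by term:
    ∫_0^2 x^4 dx = 32/5;  ∫_0^2 -4*x^2 dx = -32/3;  ∫_0^2 4 dx = 8.
  Sum: 32/5 − 32/3 + 8 = 56/15.
  ∫_0^2 u'(x)^2 dx = ∫_0^2 (4*x^2) dx. Term by term:
    ∫_0^2 4*x^2 dx = 32/3.
Adding: ||u||_{H^1}^2 = 56/15 + 32/3 = 72/5.


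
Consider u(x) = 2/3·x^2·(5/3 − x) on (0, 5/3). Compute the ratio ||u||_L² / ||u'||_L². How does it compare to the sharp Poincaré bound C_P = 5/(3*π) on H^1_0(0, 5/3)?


||u||_L² / ||u'||_L² = 5*sqrt(14)/42 < C_P = 5/(3*π).

u(x) = 2/3·x^2·(5/3 − x), so u'(x) = 2*x*(10 - 9*x)/9.
u(x) = 2/3·x^2·(5/3 − x) vanishes at x = 0 and x = 5/3, so u ∈ H^1_0(0, 5/3). Differentiate via the product rule and integrate the resulting polynomials term by term.
  ∫_0^5/3 u² dx = ∫_0^5/3 (4*x^6/9 - 40*x^5/27 + 100*x^4/81) dx. Term by term:
    ∫_0^5/3 4*x^6/9 dx = 312500/137781;  ∫_0^5/3 -40*x^5/27 dx = -312500/59049;  ∫_0^5/3 100*x^4/81 dx = 62500/19683.
  Sum: 312500/137781 − 312500/59049 + 62500/19683 = 62500/413343.
  ∫_0^5/3 (u')² dx = ∫_0^5/3 (4*x^4 - 80*x^3/9 + 400*x^2/81) dx. Term by term:
    ∫_0^5/3 4*x^4 dx = 2500/243;  ∫_0^5/3 -80*x^3/9 dx = -12500/729;  ∫_0^5/3 400*x^2/81 dx = 50000/6561.
  Sum: 2500/243 − 12500/729 + 50000/6561 = 5000/6561.
∫_0^5/3 u² dx = 62500/413343, so ||u||_L² = 250*sqrt(7)/1701.
∫_0^5/3 (u')² dx = 5000/6561, so ||u'||_L² = 50*sqrt(2)/81.
Ratio ||u||_L² / ||u'||_L² = 5*sqrt(14)/42.
Sharp Poincaré constant on H^1_0(0, 5/3) is C_P = L/π = 5/(3*π), achieved by sin(3*π/5·x).
A polynomial bump cannot attain the sharp Poincaré constant (only the first sine eigenfunction does), so the ratio is strictly less than C_P, consistent with ||u||_L² ≤ C_P ||u'||_L².


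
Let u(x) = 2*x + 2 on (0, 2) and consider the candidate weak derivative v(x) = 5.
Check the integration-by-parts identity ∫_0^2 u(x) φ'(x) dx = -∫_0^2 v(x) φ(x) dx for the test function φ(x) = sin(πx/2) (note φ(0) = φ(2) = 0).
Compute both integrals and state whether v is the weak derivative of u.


LHS = -8/π, RHS = -20/π. No, v is not the weak derivative of u.

u(x) = 2*x + 2, classical derivative u'(x) = 2.
φ(x) = sin(πx/2), so φ'(x) = π*cos(π*x/2)/2.
Note φ(0) = φ(2) = 0, so the boundary term u·φ vanishes.
LHS = ∫_0^2 u(x) φ'(x) dx = ∫_0^2 (π*x*cos(π*x/2) + π*cos(π*x/2)) dx. Term by term:
  ∫_0^2 π*cos(π*x/2) dx = 0;  ∫_0^2 π*x*cos(π*x/2) dx = -8/π.
Sum: 0 − 8/π = -8/π.
So LHS = -8/π.
∫_0^2 v(x) φ(x) dx = ∫_0^2 (5*sin(π*x/2)) dx. Term by term:
  ∫_0^2 5*sin(π*x/2) dx = 20/π.
So RHS = -∫_0^2 v(x) φ(x) dx = -20/π.
LHS − RHS = 12/π ≠ 0, so the identity fails.
(For a valid weak derivative the identity must hold for EVERY test function, in particular this one. The failure shows v is NOT the weak derivative of u.)
Correct weak derivative would be u'(x) = 2.


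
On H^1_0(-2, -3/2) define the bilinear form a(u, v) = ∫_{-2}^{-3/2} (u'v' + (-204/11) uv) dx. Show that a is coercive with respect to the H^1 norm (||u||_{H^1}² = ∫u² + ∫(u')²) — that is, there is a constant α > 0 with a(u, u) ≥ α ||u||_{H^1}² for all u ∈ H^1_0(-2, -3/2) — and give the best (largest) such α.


α = 4*(-51 + 11*π^2)/(11*(1 + 4*π^2))

Coercivity of a(·,·) on H^1_0(-2, -3/2) means a(u, u) ≥ α ||u||_{H^1}² for every u ∈ H^1_0.
The interval has length L = 1/2, and Poincaré/coercivity depend only on L. Here a(u, u) = ∫(u')² + (-204/11)·∫u².
Here c = -204/11 < 0 with |c| < (π/L)² = 4*π^2, so coercivity still holds. The condition a(u,u) ≥ α||u||_{H^1}² reads (1−α)∫(u')² ≥ (α−c)∫u². Any admissible α is ≤ 1 (rapidly oscillating u have ∫u²/∫(u')² → 0), and α = 1 would force 0 ≥ (1−c)∫u², impossible since c < 1; so 1−α > 0. By the sharp Poincaré inequality on H^1_0 of an interval of length L, ∫(u')² ≥ (π/L)²∫u² with equality for the first sine mode sin(π(x−x₀)/L) (x₀ the left endpoint), so the inequality holds for all u iff (1−α)(π/L)² ≥ α − c, i.e. α ≤ ((π/L)² + c)/((π/L)² + 1) = (1 + c(L/π)²)/(1 + (L/π)²). (Direct route, valid since c ≤ 0: Poincaré gives c∫u² ≥ c(L/π)²∫(u')², so a(u,u) ≥ (1 + c(L/π)²)∫(u')², while ||u||_{H^1}² ≤ (1 + (L/π)²)∫(u')²; dividing yields the same α.) With (π/L)² = 4*π^2 and c = -204/11, the largest admissible constant is α = ((π/L)² + c)/((π/L)² + 1).
Simplifying, α = 4*(-51 + 11*π^2)/(11*(1 + 4*π^2)).


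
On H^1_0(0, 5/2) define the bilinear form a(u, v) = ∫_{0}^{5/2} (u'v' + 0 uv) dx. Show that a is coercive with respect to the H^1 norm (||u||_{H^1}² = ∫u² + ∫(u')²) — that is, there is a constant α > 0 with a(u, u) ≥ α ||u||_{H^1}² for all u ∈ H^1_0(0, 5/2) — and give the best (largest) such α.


α = 4*π^2/(25 + 4*π^2)

Coercivity of a(·,·) on H^1_0(0, 5/2) means a(u, u) ≥ α ||u||_{H^1}² for every u ∈ H^1_0.
The interval has length L = 5/2, and Poincaré/coercivity depend only on L. Here a(u, u) = ∫(u')² + (0)·∫u².
Here c = 0, so a(u,u) = ∫(u')² alone. The condition a(u,u) ≥ α||u||_{H^1}² reads (1−α)∫(u')² ≥ (α−c)∫u². Any admissible α is ≤ 1 (rapidly oscillating u have ∫u²/∫(u')² → 0), and α = 1 would force 0 ≥ (1−c)∫u², impossible since c < 1; so 1−α > 0. By the sharp Poincaré inequality on H^1_0 of an interval of length L, ∫(u')² ≥ (π/L)²∫u² with equality for the first sine mode sin(π(x−x₀)/L) (x₀ the left endpoint), so the inequality holds for all u iff (1−α)(π/L)² ≥ α − c, i.e. α ≤ ((π/L)² + c)/((π/L)² + 1) = (1 + c(L/π)²)/(1 + (L/π)²). (Direct route, valid since c ≤ 0: Poincaré gives c∫u² ≥ c(L/π)²∫(u')², so a(u,u) ≥ (1 + c(L/π)²)∫(u')², while ||u||_{H^1}² ≤ (1 + (L/π)²)∫(u')²; dividing yields the same α.) With (π/L)² = 4*π^2/25 and c = 0, the largest admissible constant is α = ((π/L)² + c)/((π/L)² + 1).
Simplifying, α = 4*π^2/(25 + 4*π^2).


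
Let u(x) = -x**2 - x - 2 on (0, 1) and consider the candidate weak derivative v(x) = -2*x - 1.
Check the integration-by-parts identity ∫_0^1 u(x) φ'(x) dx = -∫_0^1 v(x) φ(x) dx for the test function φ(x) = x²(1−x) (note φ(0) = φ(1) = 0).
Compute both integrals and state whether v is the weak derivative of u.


LHS = 11/60, RHS = 11/60. Yes, v = u' weakly.

u(x) = -x**2 - x - 2, classical derivative u'(x) = -2*x - 1.
φ(x) = x²(1−x), so φ'(x) = x*(2 - 3*x).
Note φ(0) = φ(1) = 0, so the boundary term u·φ vanishes.
LHS = ∫_0^1 u(x) φ'(x) dx = ∫_0^1 (3*x^4 + x^3 + 4*x^2 - 4*x) dx. Term by term:
  ∫_0^1 3*x^4 dx = 3/5;  ∫_0^1 x^3 dx = 1/4;  ∫_0^1 4*x^2 dx = 4/3;
  ∫_0^1 -4*x dx = -2.
Sum: 3/5 + 1/4 + 4/3 − 2 = 11/60.
So LHS = 11/60.
∫_0^1 v(x) φ(x) dx = ∫_0^1 (2*x^4 - x^3 - x^2) dx. Term by term:
  ∫_0^1 2*x^4 dx = 2/5;  ∫_0^1 -x^3 dx = -1/4;  ∫_0^1 -x^2 dx = -1/3.
Sum: 2/5 − 1/4 − 1/3 = -11/60.
So RHS = -∫_0^1 v(x) φ(x) dx = 11/60.
LHS = RHS, so the identity holds for this test φ.
Moreover u is smooth here and v(x) = u'(x) = -2*x - 1 pointwise, so the identity holds for every test function. Hence v is the weak derivative of u.


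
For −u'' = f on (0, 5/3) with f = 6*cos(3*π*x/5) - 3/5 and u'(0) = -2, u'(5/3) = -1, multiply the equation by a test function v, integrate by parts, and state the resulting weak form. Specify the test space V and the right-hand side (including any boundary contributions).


V = H^1(0, 5/3) (v unrestricted at boundary; u is determined up to an additive constant); weak form: ∫_0^5/3 u'v' dx = ∫_0^5/3 (6*cos(3*π*x/5) - 3/5) v dx − v(5/3) + 2·v(0) for all v ∈ V.

Multiply both sides by a test function v and integrate from 0 to 5/3:
  ∫_0^5/3 −u''(x) v(x) dx = ∫_0^5/3 f(x) v(x) dx.
Integrate the LHS by parts once:
  ∫_0^5/3 −u'' v dx = −[u'(x) v(x)]_0^5/3 + ∫_0^5/3 u'(x) v'(x) dx.
Thus ∫_0^5/3 u'(x) v'(x) dx = ∫_0^5/3 f(x) v(x) dx + [u'(x) v(x)]_0^5/3.
Choose V so that boundary terms are either known or forced to vanish.
u has inhomogeneous Neumann u'(0) = -2, u'(5/3) = -1. [u' v]_0^5/3 = (-1)·v(5/3) − (-2)·v(0) = − v(5/3) + 2·v(0). Take V = H^1(0, 5/3); boundary term becomes part of RHS.
Weak formulation: find u (satisfying any essential BC) such that ∫_0^5/3 u'(x) v'(x) dx = ∫_0^5/3 f v dx − v(5/3) + 2·v(0) for all v ∈ V (Neumann data are natural BCs: they enter the RHS as boundary terms).
Substituting f(x) = 6*cos(3*π*x/5) - 3/5, the right-hand side is ∫_0^5/3 (6*cos(3*π*x/5) - 3/5) v dx − v(5/3) + 2·v(0).
Compatibility check (pure Neumann): taking v ≡ 1 ∈ V gives 0 = ∫_0^5/3 f dx + (-1) − (-2), i.e. ∫_0^5/3 f dx must equal u'(0) − u'(5/3) = -1. Indeed ∫_0^5/3 (6*cos(3*π*x/5) - 3/5) dx = -1, so the data are compatible. The solution is then unique only up to an additive constant (fix it e.g. by requiring ∫_0^5/3 u dx = 0).


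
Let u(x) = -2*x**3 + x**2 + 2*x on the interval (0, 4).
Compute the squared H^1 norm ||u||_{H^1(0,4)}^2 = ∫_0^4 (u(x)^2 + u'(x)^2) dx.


||u||_{H^1}^2 = 386032/35

The H^1 norm (squared) on an interval (0, L) is
  ||u||_{H^1}^2 = ∫_0^L u(x)^2 dx + ∫_0^L u'(x)^2 dx.
Compute u'(x) = -6*x**2 + 2*x + 2.
Then u(x)^2 = 4*x**6 - 4*x**5 - 7*x**4 + 4*x**3 + 4*x**2 and u'(x)^2 = 36*x**4 - 24*x**3 - 20*x**2 + 8*x + 4.
Integrate each monomial from 0 to 4 using ∫_0^4 c·x^n dx = c·4^(n+1)/(n+1):
  ∫_0^4 u(x)^2 dx = ∫_0^4 (4*x^6 - 4*x^5 - 7*x^4 + 4*x^3 + 4*x^2) dx. Term by term:
    ∫_0^4 4*x^6 dx = 65536/7;  ∫_0^4 -4*x^5 dx = -8192/3;  ∫_0^4 -7*x^4 dx = -7168/5;
    ∫_0^4 4*x^3 dx = 256;  ∫_0^4 4*x^2 dx = 256/3.
  Sum: 65536/7 − 8192/3 − 7168/5 + 256 + 256/3 = 581632/105.
  ∫_0^4 u'(x)^2 dx = ∫_0^4 (36*x^4 - 24*x^3 - 20*x^2 + 8*x + 4) dx. Term by term:
    ∫_0^4 36*x^4 dx = 36864/5;  ∫_0^4 -24*x^3 dx = -1536;  ∫_0^4 -20*x^2 dx = -1280/3;
    ∫_0^4 8*x dx = 64;  ∫_0^4 4 dx = 16.
  Sum: 36864/5 − 1536 − 1280/3 + 64 + 16 = 82352/15.
Adding: ||u||_{H^1}^2 = 581632/105 + 82352/15 = 386032/35.


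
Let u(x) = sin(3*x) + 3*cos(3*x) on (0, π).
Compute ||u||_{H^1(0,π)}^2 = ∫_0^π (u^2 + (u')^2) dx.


||u||_{H^1(0,π)}^2 = 50*π

u'(x) = -9*sin(3*x) + 3*cos(3*x).
Expand u² and (u')² and integrate term by term on (0, π), using: for integers n ≥ 1, ∫_0^π sin²(nx) dx = ∫_0^π cos²(nx) dx = π/2; for n ≠ n', ∫_0^π sin(nx)sin(n'x) dx = ∫_0^π cos(nx)cos(n'x) dx = 0; and by product-to-sum, ∫_0^π sin(nx)cos(n'x) dx = ½∫_0^π [sin((n+n')x) + sin((n−n')x)] dx, which is 0 when n+n' is even and 2n/(n²−n'²) when n+n' is odd (it need not vanish on (0, π)).
  u² squared terms: (3)²·∫cos(3x)² dx = 9·π/2 = 9*π/2;  (1)²·∫sin(3x)² dx = 1·π/2 = π/2.
  u² cross terms: 2·(3)·(1)·∫cos(3x)·sin(3x) dx = 6·(0) = 0.
  So ∫_0^π u² dx = 9*π/2 + π/2 + 0 = 5*π.
  (u')² squared terms: (-9)²·∫sin(3x)² dx = 81·π/2 = 81*π/2;  (3)²·∫cos(3x)² dx = 9·π/2 = 9*π/2.
  (u')² cross terms: 2·(-9)·(3)·∫sin(3x)·cos(3x) dx = -54·(0) = 0.
  So ∫_0^π (u')² dx = 81*π/2 + 9*π/2 + 0 = 45*π.
||u||_{H^1}^2 = (5*π) + (45*π) = 50*π.


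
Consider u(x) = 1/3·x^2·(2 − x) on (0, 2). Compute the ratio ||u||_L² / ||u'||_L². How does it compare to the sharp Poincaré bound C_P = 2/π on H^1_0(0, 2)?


||u||_L² / ||u'||_L² = sqrt(14)/7 < C_P = 2/π.

u(x) = 1/3·x^2·(2 − x), so u'(x) = x*(4 - 3*x)/3.
u(x) = 1/3·x^2·(2 − x) vanishes at x = 0 and x = 2, so u ∈ H^1_0(0, 2). Differentiate via the product rule and integrate the resulting polynomials term by term.
  ∫_0^2 u² dx = ∫_0^2 (x^6/9 - 4*x^5/9 + 4*x^4/9) dx. Term by term:
    ∫_0^2 x^6/9 dx = 128/63;  ∫_0^2 -4*x^5/9 dx = -128/27;  ∫_0^2 4*x^4/9 dx = 128/45.
  Sum: 128/63 − 128/27 + 128/45 = 128/945.
  ∫_0^2 (u')² dx = ∫_0^2 (x^4 - 8*x^3/3 + 16*x^2/9) dx. Term by term:
    ∫_0^2 x^4 dx = 32/5;  ∫_0^2 -8*x^3/3 dx = -32/3;  ∫_0^2 16*x^2/9 dx = 128/27.
  Sum: 32/5 − 32/3 + 128/27 = 64/135.
∫_0^2 u² dx = 128/945, so ||u||_L² = 8*sqrt(210)/315.
∫_0^2 (u')² dx = 64/135, so ||u'||_L² = 8*sqrt(15)/45.
Ratio ||u||_L² / ||u'||_L² = sqrt(14)/7.
Sharp Poincaré constant on H^1_0(0, 2) is C_P = L/π = 2/π, achieved by sin(π/2·x).
A polynomial bump cannot attain the sharp Poincaré constant (only the first sine eigenfunction does), so the ratio is strictly less than C_P, consistent with ||u||_L² ≤ C_P ||u'||_L².


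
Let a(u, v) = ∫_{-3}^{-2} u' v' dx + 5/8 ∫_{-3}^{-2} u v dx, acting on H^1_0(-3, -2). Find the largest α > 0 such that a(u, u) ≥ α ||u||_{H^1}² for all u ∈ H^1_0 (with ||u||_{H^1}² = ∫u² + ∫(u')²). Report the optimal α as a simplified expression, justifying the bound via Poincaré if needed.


α = (5/8 + π^2)/(1 + π^2)

Coercivity of a(·,·) on H^1_0(-3, -2) means a(u, u) ≥ α ||u||_{H^1}² for every u ∈ H^1_0.
The interval has length L = 1, and Poincaré/coercivity depend only on L. Here a(u, u) = ∫(u')² + (5/8)·∫u².
Here 0 < c = 5/8 < 1. The condition a(u,u) ≥ α||u||_{H^1}² reads (1−α)∫(u')² ≥ (α−c)∫u². Any admissible α is ≤ 1 (rapidly oscillating u have ∫u²/∫(u')² → 0), and α = 1 would force 0 ≥ (1−c)∫u², impossible since c < 1; so 1−α > 0. By the sharp Poincaré inequality on H^1_0 of an interval of length L, ∫(u')² ≥ (π/L)²∫u² with equality for the first sine mode sin(π(x−x₀)/L) (x₀ the left endpoint), so the inequality holds for all u iff (1−α)(π/L)² ≥ α − c, i.e. α ≤ ((π/L)² + c)/((π/L)² + 1) = (1 + c(L/π)²)/(1 + (L/π)²). With (π/L)² = π^2 and c = 5/8, the largest admissible constant is α = ((π/L)² + c)/((π/L)² + 1).
Simplifying, α = (5/8 + π^2)/(1 + π^2).


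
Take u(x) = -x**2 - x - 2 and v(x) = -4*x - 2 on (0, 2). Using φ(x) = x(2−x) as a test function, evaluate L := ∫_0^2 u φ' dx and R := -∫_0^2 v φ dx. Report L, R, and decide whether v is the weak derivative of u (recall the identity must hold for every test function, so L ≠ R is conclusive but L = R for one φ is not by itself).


LHS = 4, RHS = 8. No, v is not the weak derivative of u.

u(x) = -x**2 - x - 2, classical derivative u'(x) = -2*x - 1.
φ(x) = x(2−x), so φ'(x) = 2 - 2*x.
Note φ(0) = φ(2) = 0, so the boundary term u·φ vanishes.
LHS = ∫_0^2 u(x) φ'(x) dx = ∫_0^2 (2*x^3 + 2*x - 4) dx. Term by term:
  ∫_0^2 2*x^3 dx = 8;  ∫_0^2 2*x dx = 4;  ∫_0^2 -4 dx = -8.
Sum: 8 + 4 − 8 = 4.
So LHS = 4.
∫_0^2 v(x) φ(x) dx = ∫_0^2 (4*x^3 - 6*x^2 - 4*x) dx. Term by term:
  ∫_0^2 4*x^3 dx = 16;  ∫_0^2 -6*x^2 dx = -16;  ∫_0^2 -4*x dx = -8.
Sum: 16 − 16 − 8 = -8.
So RHS = -∫_0^2 v(x) φ(x) dx = 8.
LHS − RHS = -4 ≠ 0, so the identity fails.
(For a valid weak derivative the identity must hold for EVERY test function, in particular this one. The failure shows v is NOT the weak derivative of u.)
Correct weak derivative would be u'(x) = -2*x - 1.


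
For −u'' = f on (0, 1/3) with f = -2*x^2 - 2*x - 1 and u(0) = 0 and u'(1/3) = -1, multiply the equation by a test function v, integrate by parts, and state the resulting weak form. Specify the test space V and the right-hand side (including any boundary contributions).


V = {v ∈ H^1(0, 1/3) : v(0) = 0} (test functions vanish at x = 0 where u is specified); weak form: ∫_0^1/3 u'v' dx = ∫_0^1/3 (-2*x^2 - 2*x - 1) v dx − v(1/3) for all v ∈ V.

Multiply both sides by a test function v and integrate from 0 to 1/3:
  ∫_0^1/3 −u''(x) v(x) dx = ∫_0^1/3 f(x) v(x) dx.
Integrate the LHS by parts once:
  ∫_0^1/3 −u'' v dx = −[u'(x) v(x)]_0^1/3 + ∫_0^1/3 u'(x) v'(x) dx.
Thus ∫_0^1/3 u'(x) v'(x) dx = ∫_0^1/3 f(x) v(x) dx + [u'(x) v(x)]_0^1/3.
Choose V so that boundary terms are either known or forced to vanish.
Mixed BC: u(0) = 0 (Dirichlet) and u'(1/3) = -1 (Neumann). Define V = {v ∈ H^1(0, 1/3) : v(0) = 0}. Then [u' v]_0^1/3 = u'(1/3)·v(1/3) − u'(0)·0 = − v(1/3).
Weak formulation: find u (satisfying any essential BC) such that ∫_0^1/3 u'(x) v'(x) dx = ∫_0^1/3 f v dx − v(1/3) for all v ∈ V (Dirichlet at 0 absorbed into V; Neumann datum at x = 1/3 contributes the boundary term).
Substituting f(x) = -2*x^2 - 2*x - 1, the right-hand side is ∫_0^1/3 (-2*x^2 - 2*x - 1) v dx − v(1/3).


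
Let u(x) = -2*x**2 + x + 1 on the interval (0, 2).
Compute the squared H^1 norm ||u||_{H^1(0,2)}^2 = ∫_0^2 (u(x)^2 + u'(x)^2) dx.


||u||_{H^1}^2 = 544/15

The H^1 norm (squared) on an interval (0, L) is
  ||u||_{H^1}^2 = ∫_0^L u(x)^2 dx + ∫_0^L u'(x)^2 dx.
Compute u'(x) = 1 - 4*x.
Then u(x)^2 = 4*x**4 - 4*x**3 - 3*x**2 + 2*x + 1 and u'(x)^2 = 16*x**2 - 8*x + 1.
Integrate each monomial from 0 to 2 using ∫_0^2 c·x^n dx = c·2^(n+1)/(n+1):
  ∫_0^2 u(x)^2 dx = ∫_0^2 (4*x^4 - 4*x^3 - 3*x^2 + 2*x + 1) dx. Term by term:
    ∫_0^2 4*x^4 dx = 128/5;  ∫_0^2 -4*x^3 dx = -16;  ∫_0^2 -3*x^2 dx = -8;
    ∫_0^2 2*x dx = 4;  ∫_0^2 1 dx = 2.
  Sum: 128/5 − 16 − 8 + 4 + 2 = 38/5.
  ∫_0^2 u'(x)^2 dx = ∫_0^2 (16*x^2 - 8*x + 1) dx. Term by term:
    ∫_0^2 16*x^2 dx = 128/3;  ∫_0^2 -8*x dx = -16;  ∫_0^2 1 dx = 2.
  Sum: 128/3 − 16 + 2 = 86/3.
Adding: ||u||_{H^1}^2 = 38/5 + 86/3 = 544/15.


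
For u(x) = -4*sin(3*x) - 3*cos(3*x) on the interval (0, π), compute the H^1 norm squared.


||u||_{H^1(0,π)}^2 = 125*π

u'(x) = 9*sin(3*x) - 12*cos(3*x).
Expand u² and (u')² and integrate term by term on (0, π), using: for integers n ≥ 1, ∫_0^π sin²(nx) dx = ∫_0^π cos²(nx) dx = π/2; for n ≠ n', ∫_0^π sin(nx)sin(n'x) dx = ∫_0^π cos(nx)cos(n'x) dx = 0; and by product-to-sum, ∫_0^π sin(nx)cos(n'x) dx = ½∫_0^π [sin((n+n')x) + sin((n−n')x)] dx, which is 0 when n+n' is even and 2n/(n²−n'²) when n+n' is odd (it need not vanish on (0, π)).
  u² squared terms: (-4)²·∫sin(3x)² dx = 16·π/2 = 8*π;  (-3)²·∫cos(3x)² dx = 9·π/2 = 9*π/2.
  u² cross terms: 2·(-4)·(-3)·∫sin(3x)·cos(3x) dx = 24·(0) = 0.
  So ∫_0^π u² dx = 8*π + 9*π/2 + 0 = 25*π/2.
  (u')² squared terms: (-12)²·∫cos(3x)² dx = 144·π/2 = 72*π;  (9)²·∫sin(3x)² dx = 81·π/2 = 81*π/2.
  (u')² cross terms: 2·(-12)·(9)·∫cos(3x)·sin(3x) dx = -216·(0) = 0.
  So ∫_0^π (u')² dx = 72*π + 81*π/2 + 0 = 225*π/2.
||u||_{H^1}^2 = (25*π/2) + (225*π/2) = 125*π.


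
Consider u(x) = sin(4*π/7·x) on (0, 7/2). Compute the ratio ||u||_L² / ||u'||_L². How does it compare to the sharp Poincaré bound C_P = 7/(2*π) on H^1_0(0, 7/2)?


||u||_L² / ||u'||_L² = 7/(4*π) < C_P = 7/(2*π).

u(x) = sin(4*π/7·x), so u'(x) = 4*π*cos(4*π*x/7)/7.
Writing u(x) = A·sin(kπx/L) with A = 1 and k = 2, use ∫_0^L sin²(kπx/L) dx = L/2 and ∫_0^L cos²(kπx/L) dx = L/2.
u² = 1·sin²(4*π/7·x) and (u')² = 16*π^2/49·cos²(4*π/7·x), and each of sin², cos² integrates to L/2 = 7/4 over (0, 7/2).
∫_0^7/2 u² dx = 7/4, so ||u||_L² = sqrt(7)/2.
∫_0^7/2 (u')² dx = 4*π^2/7, so ||u'||_L² = 2*sqrt(7)*π/7.
Ratio ||u||_L² / ||u'||_L² = 7/(4*π).
Sharp Poincaré constant on H^1_0(0, 7/2) is C_P = L/π = 7/(2*π), achieved by sin(2*π/7·x).
This is the k = 2 harmonic; the ratio L/(kπ) is strictly less than C_P = L/π, consistent with the sharp inequality ||u||_L² ≤ C_P ||u'||_L².


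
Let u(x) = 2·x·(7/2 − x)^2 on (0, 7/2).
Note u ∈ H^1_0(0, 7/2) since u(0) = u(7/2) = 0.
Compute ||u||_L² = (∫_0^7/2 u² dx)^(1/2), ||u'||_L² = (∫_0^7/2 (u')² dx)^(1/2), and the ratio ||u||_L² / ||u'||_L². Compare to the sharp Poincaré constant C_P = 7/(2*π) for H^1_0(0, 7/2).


||u||_L² / ||u'||_L² = sqrt(14)/4 < C_P = 7/(2*π).

u(x) = 2·x·(7/2 − x)^2, so u'(x) = (x - 7/2)*(6*x - 7).
u(x) = 2·x·(7/2 − x)^2 vanishes at x = 0 and x = 7/2, so u ∈ H^1_0(0, 7/2). Differentiate via the product rule and integrate the resulting polynomials term by term.
  ∫_0^7/2 u² dx = ∫_0^7/2 (4*x^6 - 56*x^5 + 294*x^4 - 686*x^3 + 2401*x^2/4) dx. Term by term:
    ∫_0^7/2 4*x^6 dx = 117649/32;  ∫_0^7/2 -56*x^5 dx = -823543/48;  ∫_0^7/2 294*x^4 dx = 2470629/80;
    ∫_0^7/2 -686*x^3 dx = -823543/32;  ∫_0^7/2 2401*x^2/4 dx = 823543/96.
  Sum: 117649/32 − 823543/48 + 2470629/80 − 823543/32 + 823543/96 = 117649/480.
  ∫_0^7/2 (u')² dx = ∫_0^7/2 (36*x^4 - 336*x^3 + 1078*x^2 - 1372*x + 2401/4) dx. Term by term:
    ∫_0^7/2 36*x^4 dx = 151263/40;  ∫_0^7/2 -336*x^3 dx = -50421/4;  ∫_0^7/2 1078*x^2 dx = 184877/12;
    ∫_0^7/2 -1372*x dx = -16807/2;  ∫_0^7/2 2401/4 dx = 16807/8.
  Sum: 151263/40 − 50421/4 + 184877/12 − 16807/2 + 16807/8 = 16807/60.
∫_0^7/2 u² dx = 117649/480, so ||u||_L² = 343*sqrt(30)/120.
∫_0^7/2 (u')² dx = 16807/60, so ||u'||_L² = 49*sqrt(105)/30.
Ratio ||u||_L² / ||u'||_L² = sqrt(14)/4.
Sharp Poincaré constant on H^1_0(0, 7/2) is C_P = L/π = 7/(2*π), achieved by sin(2*π/7·x).
A polynomial bump cannot attain the sharp Poincaré constant (only the first sine eigenfunction does), so the ratio is strictly less than C_P, consistent with ||u||_L² ≤ C_P ||u'||_L².


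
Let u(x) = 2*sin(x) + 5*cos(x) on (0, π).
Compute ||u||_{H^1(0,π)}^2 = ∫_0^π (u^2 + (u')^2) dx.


||u||_{H^1(0,π)}^2 = 29*π

u'(x) = -5*sin(x) + 2*cos(x).
Expand u² and (u')² and integrate term by term on (0, π), using: for integers n ≥ 1, ∫_0^π sin²(nx) dx = ∫_0^π cos²(nx) dx = π/2; for n ≠ n', ∫_0^π sin(nx)sin(n'x) dx = ∫_0^π cos(nx)cos(n'x) dx = 0; and by product-to-sum, ∫_0^π sin(nx)cos(n'x) dx = ½∫_0^π [sin((n+n')x) + sin((n−n')x)] dx, which is 0 when n+n' is even and 2n/(n²−n'²) when n+n' is odd (it need not vanish on (0, π)).
  u² squared terms: (2)²·∫sin(x)² dx = 4·π/2 = 2*π;  (5)²·∫cos(x)² dx = 25·π/2 = 25*π/2.
  u² cross terms: 2·(2)·(5)·∫sin(x)·cos(x) dx = 20·(0) = 0.
  So ∫_0^π u² dx = 2*π + 25*π/2 + 0 = 29*π/2.
  (u')² squared terms: (-5)²·∫sin(x)² dx = 25·π/2 = 25*π/2;  (2)²·∫cos(x)² dx = 4·π/2 = 2*π.
  (u')² cross terms: 2·(-5)·(2)·∫sin(x)·cos(x) dx = -20·(0) = 0.
  So ∫_0^π (u')² dx = 25*π/2 + 2*π + 0 = 29*π/2.
||u||_{H^1}^2 = (29*π/2) + (29*π/2) = 29*π.


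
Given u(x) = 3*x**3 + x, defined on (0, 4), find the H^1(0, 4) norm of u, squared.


||u||_{H^1}^2 = 4125668/105

The H^1 norm (squared) on an interval (0, L) is
  ||u||_{H^1}^2 = ∫_0^L u(x)^2 dx + ∫_0^L u'(x)^2 dx.
Compute u'(x) = 9*x**2 + 1.
Then u(x)^2 = 9*x**6 + 6*x**4 + x**2 and u'(x)^2 = 81*x**4 + 18*x**2 + 1.
Integrate each monomial from 0 to 4 using ∫_0^4 c·x^n dx = c·4^(n+1)/(n+1):
  ∫_0^4 u(x)^2 dx = ∫_0^4 (9*x^6 + 6*x^4 + x^2) dx. Term by term:
    ∫_0^4 9*x^6 dx = 147456/7;  ∫_0^4 6*x^4 dx = 6144/5;  ∫_0^4 x^2 dx = 64/3.
  Sum: 147456/7 + 6144/5 + 64/3 = 2343104/105.
  ∫_0^4 u'(x)^2 dx = ∫_0^4 (81*x^4 + 18*x^2 + 1) dx. Term by term:
    ∫_0^4 81*x^4 dx = 82944/5;  ∫_0^4 18*x^2 dx = 384;  ∫_0^4 1 dx = 4.
  Sum: 82944/5 + 384 + 4 = 84884/5.
Adding: ||u||_{H^1}^2 = 2343104/105 + 84884/5 = 4125668/105.


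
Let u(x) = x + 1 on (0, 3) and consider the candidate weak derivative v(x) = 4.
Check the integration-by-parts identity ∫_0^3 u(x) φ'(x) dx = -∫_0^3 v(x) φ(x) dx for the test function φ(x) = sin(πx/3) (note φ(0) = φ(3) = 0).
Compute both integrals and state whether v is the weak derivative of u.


LHS = -6/π, RHS = -24/π. No, v is not the weak derivative of u.

u(x) = x + 1, classical derivative u'(x) = 1.
φ(x) = sin(πx/3), so φ'(x) = π*cos(π*x/3)/3.
Note φ(0) = φ(3) = 0, so the boundary term u·φ vanishes.
LHS = ∫_0^3 u(x) φ'(x) dx = ∫_0^3 (π*x*cos(π*x/3)/3 + π*cos(π*x/3)/3) dx. Term by term:
  ∫_0^3 π*cos(π*x/3)/3 dx = 0;  ∫_0^3 π*x*cos(π*x/3)/3 dx = -6/π.
Sum: 0 − 6/π = -6/π.
So LHS = -6/π.
∫_0^3 v(x) φ(x) dx = ∫_0^3 (4*sin(π*x/3)) dx. Term by term:
  ∫_0^3 4*sin(π*x/3) dx = 24/π.
So RHS = -∫_0^3 v(x) φ(x) dx = -24/π.
LHS − RHS = 18/π ≠ 0, so the identity fails.
(For a valid weak derivative the identity must hold for EVERY test function, in particular this one. The failure shows v is NOT the weak derivative of u.)
Correct weak derivative would be u'(x) = 1.


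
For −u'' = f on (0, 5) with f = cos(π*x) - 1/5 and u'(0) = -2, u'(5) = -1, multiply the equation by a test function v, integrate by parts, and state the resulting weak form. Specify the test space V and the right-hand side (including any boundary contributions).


V = H^1(0, 5) (v unrestricted at boundary; u is determined up to an additive constant); weak form: ∫_0^5 u'v' dx = ∫_0^5 (cos(π*x) - 1/5) v dx − v(5) + 2·v(0) for all v ∈ V.

Multiply both sides by a test function v and integrate from 0 to 5:
  ∫_0^5 −u''(x) v(x) dx = ∫_0^5 f(x) v(x) dx.
Integrate the LHS by parts once:
  ∫_0^5 −u'' v dx = −[u'(x) v(x)]_0^5 + ∫_0^5 u'(x) v'(x) dx.
Thus ∫_0^5 u'(x) v'(x) dx = ∫_0^5 f(x) v(x) dx + [u'(x) v(x)]_0^5.
Choose V so that boundary terms are either known or forced to vanish.
u has inhomogeneous Neumann u'(0) = -2, u'(5) = -1. [u' v]_0^5 = (-1)·v(5) − (-2)·v(0) = − v(5) + 2·v(0). Take V = H^1(0, 5); boundary term becomes part of RHS.
Weak formulation: find u (satisfying any essential BC) such that ∫_0^5 u'(x) v'(x) dx = ∫_0^5 f v dx − v(5) + 2·v(0) for all v ∈ V (Neumann data are natural BCs: they enter the RHS as boundary terms).
Substituting f(x) = cos(π*x) - 1/5, the right-hand side is ∫_0^5 (cos(π*x) - 1/5) v dx − v(5) + 2·v(0).
Compatibility check (pure Neumann): taking v ≡ 1 ∈ V gives 0 = ∫_0^5 f dx + (-1) − (-2), i.e. ∫_0^5 f dx must equal u'(0) − u'(5) = -1. Indeed ∫_0^5 (cos(π*x) - 1/5) dx = -1, so the data are compatible. The solution is then unique only up to an additive constant (fix it e.g. by requiring ∫_0^5 u dx = 0).


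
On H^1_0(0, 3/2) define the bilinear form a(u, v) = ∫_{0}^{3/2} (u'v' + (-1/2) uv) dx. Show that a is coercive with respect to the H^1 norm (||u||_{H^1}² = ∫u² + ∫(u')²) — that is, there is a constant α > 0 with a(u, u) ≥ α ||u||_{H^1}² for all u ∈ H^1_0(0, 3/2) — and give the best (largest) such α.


α = (-9 + 8*π^2)/(2*(9 + 4*π^2))

Coercivity of a(·,·) on H^1_0(0, 3/2) means a(u, u) ≥ α ||u||_{H^1}² for every u ∈ H^1_0.
The interval has length L = 3/2, and Poincaré/coercivity depend only on L. Here a(u, u) = ∫(u')² + (-1/2)·∫u².
Here c = -1/2 < 0 with |c| < (π/L)² = 4*π^2/9, so coercivity still holds. The condition a(u,u) ≥ α||u||_{H^1}² reads (1−α)∫(u')² ≥ (α−c)∫u². Any admissible α is ≤ 1 (rapidly oscillating u have ∫u²/∫(u')² → 0), and α = 1 would force 0 ≥ (1−c)∫u², impossible since c < 1; so 1−α > 0. By the sharp Poincaré inequality on H^1_0 of an interval of length L, ∫(u')² ≥ (π/L)²∫u² with equality for the first sine mode sin(π(x−x₀)/L) (x₀ the left endpoint), so the inequality holds for all u iff (1−α)(π/L)² ≥ α − c, i.e. α ≤ ((π/L)² + c)/((π/L)² + 1) = (1 + c(L/π)²)/(1 + (L/π)²). (Direct route, valid since c ≤ 0: Poincaré gives c∫u² ≥ c(L/π)²∫(u')², so a(u,u) ≥ (1 + c(L/π)²)∫(u')², while ||u||_{H^1}² ≤ (1 + (L/π)²)∫(u')²; dividing yields the same α.) With (π/L)² = 4*π^2/9 and c = -1/2, the largest admissible constant is α = ((π/L)² + c)/((π/L)² + 1).
Simplifying, α = (-9 + 8*π^2)/(2*(9 + 4*π^2)).


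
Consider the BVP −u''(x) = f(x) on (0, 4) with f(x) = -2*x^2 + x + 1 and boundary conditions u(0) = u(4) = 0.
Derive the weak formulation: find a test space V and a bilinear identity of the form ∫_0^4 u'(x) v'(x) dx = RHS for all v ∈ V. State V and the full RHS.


V = H^1_0(0, 4) (so v(0) = v(4) = 0); weak form: ∫_0^4 u'v' dx = ∫_0^4 (-2*x^2 + x + 1) v dx for all v ∈ V.

Multiply both sides by a test function v and integrate from 0 to 4:
  ∫_0^4 −u''(x) v(x) dx = ∫_0^4 f(x) v(x) dx.
Integrate the LHS by parts once:
  ∫_0^4 −u'' v dx = −[u'(x) v(x)]_0^4 + ∫_0^4 u'(x) v'(x) dx.
Thus ∫_0^4 u'(x) v'(x) dx = ∫_0^4 f(x) v(x) dx + [u'(x) v(x)]_0^4.
Choose V so that boundary terms are either known or forced to vanish.
u is Dirichlet: u(0) = u(4) = 0. Let V = H^1_0(0, 4); then v(0) = v(4) = 0, and [u' v]_0^4 = 0.
Weak formulation: find u (satisfying any essential BC) such that ∫_0^4 u'(x) v'(x) dx = ∫_0^4 f v dx for all v ∈ V.
Substituting f(x) = -2*x^2 + x + 1, the right-hand side is ∫_0^4 (-2*x^2 + x + 1) v dx.


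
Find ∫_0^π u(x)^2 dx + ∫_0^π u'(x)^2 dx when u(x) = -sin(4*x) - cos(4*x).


||u||_{H^1(0,π)}^2 = 17*π

u'(x) = 4*sin(4*x) - 4*cos(4*x).
Expand u² and (u')² and integrate term by term on (0, π), using: for integers n ≥ 1, ∫_0^π sin²(nx) dx = ∫_0^π cos²(nx) dx = π/2; for n ≠ n', ∫_0^π sin(nx)sin(n'x) dx = ∫_0^π cos(nx)cos(n'x) dx = 0; and by product-to-sum, ∫_0^π sin(nx)cos(n'x) dx = ½∫_0^π [sin((n+n')x) + sin((n−n')x)] dx, which is 0 when n+n' is even and 2n/(n²−n'²) when n+n' is odd (it need not vanish on (0, π)).
  u² squared terms: (-1)²·∫cos(4x)² dx = 1·π/2 = π/2;  (-1)²·∫sin(4x)² dx = 1·π/2 = π/2.
  u² cross terms: 2·(-1)·(-1)·∫cos(4x)·sin(4x) dx = 2·(0) = 0.
  So ∫_0^π u² dx = π/2 + π/2 + 0 = π.
  (u')² squared terms: (-4)²·∫cos(4x)² dx = 16·π/2 = 8*π;  (4)²·∫sin(4x)² dx = 16·π/2 = 8*π.
  (u')² cross terms: 2·(-4)·(4)·∫cos(4x)·sin(4x) dx = -32·(0) = 0.
  So ∫_0^π (u')² dx = 8*π + 8*π + 0 = 16*π.
||u||_{H^1}^2 = (π) + (16*π) = 17*π.


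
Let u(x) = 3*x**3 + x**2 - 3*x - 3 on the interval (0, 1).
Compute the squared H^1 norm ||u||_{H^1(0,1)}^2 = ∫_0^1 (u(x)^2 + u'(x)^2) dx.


||u||_{H^1}^2 = 2459/105

The H^1 norm (squared) on an interval (0, L) is
  ||u||_{H^1}^2 = ∫_0^L u(x)^2 dx + ∫_0^L u'(x)^2 dx.
Compute u'(x) = 9*x**2 + 2*x - 3.
Then u(x)^2 = 9*x**6 + 6*x**5 - 17*x**4 - 24*x**3 + 3*x**2 + 18*x + 9 and u'(x)^2 = 81*x**4 + 36*x**3 - 50*x**2 - 12*x + 9.
Integrate each monomial from 0 to 1 using ∫_0^1 c·x^n dx = c·1^(n+1)/(n+1):
  ∫_0^1 u(x)^2 dx = ∫_0^1 (9*x^6 + 6*x^5 - 17*x^4 - 24*x^3 + 3*x^2 + 18*x + 9) dx. Term by term:
    ∫_0^1 9*x^6 dx = 9/7;  ∫_0^1 6*x^5 dx = 1;  ∫_0^1 -17*x^4 dx = -17/5;
    ∫_0^1 -24*x^3 dx = -6;  ∫_0^1 3*x^2 dx = 1;  ∫_0^1 18*x dx = 9;
    ∫_0^1 9 dx = 9.
  Sum: 9/7 + 1 − 17/5 − 6 + 1 + 9 + 9 = 416/35.
  ∫_0^1 u'(x)^2 dx = ∫_0^1 (81*x^4 + 36*x^3 - 50*x^2 - 12*x + 9) dx. Term by term:
    ∫_0^1 81*x^4 dx = 81/5;  ∫_0^1 36*x^3 dx = 9;  ∫_0^1 -50*x^2 dx = -50/3;
    ∫_0^1 -12*x dx = -6;  ∫_0^1 9 dx = 9.
  Sum: 81/5 + 9 − 50/3 − 6 + 9 = 173/15.
Adding: ||u||_{H^1}^2 = 416/35 + 173/15 = 2459/105.
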